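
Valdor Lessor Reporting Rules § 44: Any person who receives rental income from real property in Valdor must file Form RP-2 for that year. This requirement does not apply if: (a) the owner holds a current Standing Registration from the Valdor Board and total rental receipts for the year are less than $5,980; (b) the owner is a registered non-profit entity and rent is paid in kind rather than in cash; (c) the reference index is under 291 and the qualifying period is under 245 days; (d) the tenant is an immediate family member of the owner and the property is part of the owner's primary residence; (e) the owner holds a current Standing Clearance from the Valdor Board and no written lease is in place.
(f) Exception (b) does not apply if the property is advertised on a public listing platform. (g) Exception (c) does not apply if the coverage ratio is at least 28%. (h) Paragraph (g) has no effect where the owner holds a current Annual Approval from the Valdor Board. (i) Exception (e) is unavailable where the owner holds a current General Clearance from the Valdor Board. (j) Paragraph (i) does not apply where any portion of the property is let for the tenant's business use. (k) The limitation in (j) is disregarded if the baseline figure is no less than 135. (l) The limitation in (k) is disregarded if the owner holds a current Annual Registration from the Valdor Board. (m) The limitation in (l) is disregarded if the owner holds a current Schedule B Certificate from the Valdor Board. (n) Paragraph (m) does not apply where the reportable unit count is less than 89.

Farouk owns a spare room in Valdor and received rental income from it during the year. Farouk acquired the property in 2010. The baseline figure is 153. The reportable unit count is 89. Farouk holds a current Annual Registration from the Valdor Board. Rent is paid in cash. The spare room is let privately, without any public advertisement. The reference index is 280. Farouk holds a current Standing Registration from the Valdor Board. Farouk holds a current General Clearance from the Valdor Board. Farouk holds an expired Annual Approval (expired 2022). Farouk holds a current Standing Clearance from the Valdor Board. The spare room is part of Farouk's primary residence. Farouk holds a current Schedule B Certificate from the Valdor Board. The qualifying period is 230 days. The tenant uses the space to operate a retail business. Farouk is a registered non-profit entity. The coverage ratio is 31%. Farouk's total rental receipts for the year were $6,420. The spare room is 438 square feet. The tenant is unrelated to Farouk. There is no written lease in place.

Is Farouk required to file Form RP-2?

Exception (a) requires that total rental receipts for the year are less than $5,980; but total rental receipts for the year are $6,420, not less than $5,980, so (a) is unavailable.
Exception (b) fails — rent is paid in cash.
Exception (c) is satisfied on its face — the reference index is 280, under the 291 limit; the qualifying period is 230 days, under the 245 days limit. But applying paragraphs (g)–(h): (g) applies — the coverage ratio is 31%, meeting the 28% threshold. (h), which would lift (g), is not triggered — there is no Annual Approval in force. (c) is therefore removed.
Exception (d) does not apply: the tenant is unrelated to the owner.
All of (e)'s requirements are met (a current Standing Clearance is held; there is no written lease). However, paragraphs (i)–(n) must be considered: (i) applies — a current General Clearance is held. (j) is engaged (the space is let for business use), but yields to (k): (k) is engaged — the baseline figure is 153, meeting the 135 threshold. (l) operates (a current Annual Registration is held), but is displaced by (m): (m) operates against (l): a current Schedule B Certificate is held. (n), which would lift (m), is not engaged — the reportable unit count is 89, not less than 89. (e) is therefore removed.
No exception applies. The general rule governs.

Yes — Farouk must file Form RP-2.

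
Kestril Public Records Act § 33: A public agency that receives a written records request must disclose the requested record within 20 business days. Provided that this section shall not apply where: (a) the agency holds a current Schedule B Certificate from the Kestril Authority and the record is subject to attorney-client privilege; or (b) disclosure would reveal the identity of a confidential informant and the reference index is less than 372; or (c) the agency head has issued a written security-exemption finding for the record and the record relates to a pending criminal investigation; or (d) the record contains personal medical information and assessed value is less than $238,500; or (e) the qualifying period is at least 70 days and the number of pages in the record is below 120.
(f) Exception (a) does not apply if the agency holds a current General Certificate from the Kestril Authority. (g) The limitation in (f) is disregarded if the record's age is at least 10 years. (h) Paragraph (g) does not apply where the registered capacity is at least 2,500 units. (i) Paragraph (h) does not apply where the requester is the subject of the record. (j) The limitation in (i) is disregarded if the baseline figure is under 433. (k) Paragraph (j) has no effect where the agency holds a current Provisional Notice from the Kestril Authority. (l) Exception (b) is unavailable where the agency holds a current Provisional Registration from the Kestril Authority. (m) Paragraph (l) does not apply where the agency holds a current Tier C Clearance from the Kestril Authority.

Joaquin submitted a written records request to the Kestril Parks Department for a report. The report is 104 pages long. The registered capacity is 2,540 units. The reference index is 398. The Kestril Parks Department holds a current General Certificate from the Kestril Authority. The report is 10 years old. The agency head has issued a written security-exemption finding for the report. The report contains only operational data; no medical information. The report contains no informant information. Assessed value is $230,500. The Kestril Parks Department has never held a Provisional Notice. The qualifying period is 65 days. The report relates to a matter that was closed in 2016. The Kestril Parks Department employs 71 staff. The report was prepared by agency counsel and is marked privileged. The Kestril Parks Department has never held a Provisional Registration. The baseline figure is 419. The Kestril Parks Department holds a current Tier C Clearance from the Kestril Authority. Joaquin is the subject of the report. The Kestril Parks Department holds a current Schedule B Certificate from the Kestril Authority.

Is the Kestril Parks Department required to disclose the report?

Exception (a): a current Schedule B Certificate is held; the report is privileged — every condition holds. But: (f) applies — a current General Certificate is held. (g) applies (the record's age is 10 years, meeting the 10 years threshold), but is set aside by (h): (h) operates against (g): the registered capacity is 2,540 units, meeting the 2,500 units threshold. (i) would limit (h) — Joaquin is the subject of the report — but (j) sets (i) aside: (j) operates against (i): the baseline figure is 419, under the 433 limit. (k) is inapplicable (there is no Provisional Notice in force), so (j) stands. Exception (a) does not apply.
Exception (b) fails — the report contains no informant information.
Exception (c) fails — the report relates to a closed matter.
Exception (d) fails — the report contains only operational data.
Exception (e) does not apply: the qualifying period is 65 days, short of 70 days.
Every exception is unavailable, so the rule governs.

Yes — the Kestril Parks Department must disclose the report.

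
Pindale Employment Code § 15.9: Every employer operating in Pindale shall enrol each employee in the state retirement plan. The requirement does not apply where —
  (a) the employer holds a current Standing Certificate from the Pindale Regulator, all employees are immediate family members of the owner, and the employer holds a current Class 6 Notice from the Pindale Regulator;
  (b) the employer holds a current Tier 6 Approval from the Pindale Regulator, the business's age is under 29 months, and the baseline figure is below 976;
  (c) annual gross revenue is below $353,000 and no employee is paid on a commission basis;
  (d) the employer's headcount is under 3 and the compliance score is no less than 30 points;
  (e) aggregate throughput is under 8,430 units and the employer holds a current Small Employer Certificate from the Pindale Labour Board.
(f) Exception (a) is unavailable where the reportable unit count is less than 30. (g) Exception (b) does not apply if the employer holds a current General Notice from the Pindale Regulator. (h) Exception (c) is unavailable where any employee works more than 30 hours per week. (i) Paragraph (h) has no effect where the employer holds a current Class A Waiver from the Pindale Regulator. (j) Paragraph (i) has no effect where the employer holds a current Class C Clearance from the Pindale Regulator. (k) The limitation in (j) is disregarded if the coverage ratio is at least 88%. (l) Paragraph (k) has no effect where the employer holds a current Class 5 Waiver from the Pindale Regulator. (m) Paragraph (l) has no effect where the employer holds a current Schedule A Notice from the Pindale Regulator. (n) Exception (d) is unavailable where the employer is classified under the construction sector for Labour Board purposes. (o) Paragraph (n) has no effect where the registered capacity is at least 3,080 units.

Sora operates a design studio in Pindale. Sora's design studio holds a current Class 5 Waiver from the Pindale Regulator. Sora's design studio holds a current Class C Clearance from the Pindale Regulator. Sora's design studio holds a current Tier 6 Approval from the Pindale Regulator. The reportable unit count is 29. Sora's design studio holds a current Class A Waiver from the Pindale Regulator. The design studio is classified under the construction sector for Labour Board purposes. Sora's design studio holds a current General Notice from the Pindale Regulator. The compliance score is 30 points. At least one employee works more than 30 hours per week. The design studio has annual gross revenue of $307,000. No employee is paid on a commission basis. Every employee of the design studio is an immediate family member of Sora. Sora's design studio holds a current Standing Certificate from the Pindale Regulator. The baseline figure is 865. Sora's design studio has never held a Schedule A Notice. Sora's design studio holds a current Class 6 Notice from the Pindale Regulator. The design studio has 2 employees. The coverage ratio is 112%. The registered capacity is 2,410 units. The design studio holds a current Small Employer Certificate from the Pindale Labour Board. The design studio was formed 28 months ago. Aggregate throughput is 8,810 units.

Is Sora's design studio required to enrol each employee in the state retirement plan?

Exception (a)'s conditions are all satisfied: a current Standing Certificate is held; every employee is an immediate family member; a current Class 6 Notice is held. However, paragraph (f) must be considered: (f) is triggered — the reportable unit count is 29, less than the 30 limit. Exception (a) does not apply.
Exception (b)'s conditions are all satisfied: a current Tier 6 Approval is held; the business's age is 28 months, under the 29 months limit; the baseline figure is 865, below the 976 limit. Turning to paragraph (g): (g) operates — a current General Notice is held. So (b) is unavailable.
Exception (c): annual gross revenue is $307,000, below the $353,000 limit; no employee is paid on commission — every condition holds. But applying paragraphs (h)–(m): (h) is triggered — at least one employee exceeds 30 hours/week. (i) would limit (h) — a current Class A Waiver is held — but (j) sets (i) aside: (j) operates — a current Class C Clearance is held. (k) would limit (j) — the coverage ratio is 112%, meeting the 88% threshold — but (l) sets (k) aside: (l) operates against (k): a current Class 5 Waiver is held. (m), which would lift (l), is not engaged — no current Schedule A Notice is held. So (c) is unavailable.
Exception (d): the employer's headcount is 2, under the 3 limit; the compliance score is 30 points, meeting the 30 points threshold — every condition holds. However, paragraphs (n)–(o) must be considered: (n) operates — the design studio is classified under the construction sector. (o) does not operate here (the registered capacity is 2,410 units, short of 3,080 units), so (n) stands. (d) is therefore removed.
Exception (e) fails — aggregate throughput is 8,810 units, not under 8,430 units.
No exception applies. The general rule governs.

Yes — Sora's design studio must enrol each employee in the state retirement plan.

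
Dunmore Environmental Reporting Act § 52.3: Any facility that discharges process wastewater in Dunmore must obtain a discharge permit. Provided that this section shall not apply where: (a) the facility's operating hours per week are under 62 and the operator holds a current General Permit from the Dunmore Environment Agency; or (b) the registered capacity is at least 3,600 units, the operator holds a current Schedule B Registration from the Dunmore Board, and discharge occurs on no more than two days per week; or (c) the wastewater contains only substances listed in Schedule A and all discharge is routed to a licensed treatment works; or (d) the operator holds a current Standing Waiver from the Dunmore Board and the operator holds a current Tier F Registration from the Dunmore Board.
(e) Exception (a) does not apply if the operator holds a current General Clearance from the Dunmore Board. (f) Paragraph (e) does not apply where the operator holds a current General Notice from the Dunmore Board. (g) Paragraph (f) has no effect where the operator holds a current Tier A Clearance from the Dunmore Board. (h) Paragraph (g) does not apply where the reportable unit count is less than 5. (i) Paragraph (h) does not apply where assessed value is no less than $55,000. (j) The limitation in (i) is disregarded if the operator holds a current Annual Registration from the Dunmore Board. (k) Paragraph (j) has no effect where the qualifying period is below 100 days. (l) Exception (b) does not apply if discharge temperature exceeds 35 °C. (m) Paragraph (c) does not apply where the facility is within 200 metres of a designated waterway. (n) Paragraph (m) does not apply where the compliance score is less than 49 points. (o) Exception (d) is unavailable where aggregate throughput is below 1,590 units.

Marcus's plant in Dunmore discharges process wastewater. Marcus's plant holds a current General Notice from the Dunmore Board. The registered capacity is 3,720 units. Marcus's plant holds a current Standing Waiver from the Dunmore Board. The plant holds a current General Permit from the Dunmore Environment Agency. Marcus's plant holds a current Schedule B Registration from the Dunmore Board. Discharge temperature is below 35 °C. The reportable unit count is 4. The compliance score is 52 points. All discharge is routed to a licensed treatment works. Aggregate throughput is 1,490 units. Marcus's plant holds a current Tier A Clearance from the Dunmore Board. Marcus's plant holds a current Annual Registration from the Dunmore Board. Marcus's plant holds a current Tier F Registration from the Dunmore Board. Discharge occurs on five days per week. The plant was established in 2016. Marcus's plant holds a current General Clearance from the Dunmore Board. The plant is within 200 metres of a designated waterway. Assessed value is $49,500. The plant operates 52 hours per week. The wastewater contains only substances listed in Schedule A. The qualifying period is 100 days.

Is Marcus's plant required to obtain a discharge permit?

Exception (a)'s conditions are all satisfied: the facility's operating hours per week are 52, under the 62 limit; a current General Permit is held. Under paragraphs (e)–(k): (e) is engaged (a current General Clearance is held), but yields to (f): (f) operates against (e): a current General Notice is held. (g) is engaged (a current Tier A Clearance is held), but is itself disapplied by (h): (h) is engaged — the reportable unit count is 4, less than the 5 limit. (i), which would lift (h), is inapplicable — assessed value is $49,500, short of $55,000. Exception (a) stands.
Exception (b) requires that discharge occurs on no more than two days per week; but discharge occurs on five days per week, so (b) is unavailable.
Exception (c): the wastewater is Schedule-A-only; discharge is routed to a licensed treatment works — every condition holds. But: (m) is engaged — the plant is within 200 m of a designated waterway. (n), which would lift (m), is inapplicable — the compliance score is 52 points, not less than 49 points. So (c) is unavailable.
All of (d)'s requirements are met (a current Standing Waiver is held; a current Tier F Registration is held). But: (o) is triggered — aggregate throughput is 1,490 units, below the 1,590 units limit. (d) is therefore removed.

No — exception (a) applies; Marcus's plant is not required to obtain a discharge permit.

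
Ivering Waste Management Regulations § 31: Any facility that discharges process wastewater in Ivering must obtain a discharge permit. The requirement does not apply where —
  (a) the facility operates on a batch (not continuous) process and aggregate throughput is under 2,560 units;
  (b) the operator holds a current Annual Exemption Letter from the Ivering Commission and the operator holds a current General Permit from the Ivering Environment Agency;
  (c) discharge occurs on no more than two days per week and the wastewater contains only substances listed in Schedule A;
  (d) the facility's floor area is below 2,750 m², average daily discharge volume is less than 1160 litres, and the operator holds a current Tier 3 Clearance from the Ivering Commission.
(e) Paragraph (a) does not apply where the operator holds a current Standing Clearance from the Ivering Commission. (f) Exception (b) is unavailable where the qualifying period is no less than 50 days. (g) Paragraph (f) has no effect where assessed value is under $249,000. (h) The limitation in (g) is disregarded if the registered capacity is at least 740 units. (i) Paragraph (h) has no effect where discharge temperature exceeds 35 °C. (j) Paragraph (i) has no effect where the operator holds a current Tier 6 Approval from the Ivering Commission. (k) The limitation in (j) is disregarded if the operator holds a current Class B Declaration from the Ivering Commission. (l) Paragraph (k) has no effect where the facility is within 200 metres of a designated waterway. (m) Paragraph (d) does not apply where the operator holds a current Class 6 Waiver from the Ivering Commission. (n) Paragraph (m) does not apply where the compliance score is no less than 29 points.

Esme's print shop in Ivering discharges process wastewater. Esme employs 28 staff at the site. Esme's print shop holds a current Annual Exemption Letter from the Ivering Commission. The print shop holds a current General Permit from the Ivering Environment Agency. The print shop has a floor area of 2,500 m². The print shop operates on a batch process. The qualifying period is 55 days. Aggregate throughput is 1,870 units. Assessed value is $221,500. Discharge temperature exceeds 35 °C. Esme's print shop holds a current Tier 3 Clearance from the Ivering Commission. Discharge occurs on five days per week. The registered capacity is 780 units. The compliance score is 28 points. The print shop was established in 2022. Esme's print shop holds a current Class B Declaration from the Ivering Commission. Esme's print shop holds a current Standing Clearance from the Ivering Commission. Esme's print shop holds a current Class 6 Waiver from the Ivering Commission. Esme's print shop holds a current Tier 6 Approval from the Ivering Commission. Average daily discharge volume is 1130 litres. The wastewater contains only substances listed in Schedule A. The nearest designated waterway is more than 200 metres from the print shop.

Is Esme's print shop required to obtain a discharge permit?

Exception (a)'s conditions are all satisfied: the facility operates on a batch process; aggregate throughput is 1,870 units, under the 2,560 units limit. But: (e) operates against (a): a current Standing Clearance is held. Exception (a) does not apply.
Exception (b): a current Annual Exemption Letter is held; a current General Permit is held — every condition holds. As to paragraphs (f)–(l): (f) would limit (b) — the qualifying period is 55 days, meeting the 50 days threshold — but (g) sets (f) aside: (g) operates against (f): assessed value is $221,500, under the $249,000 limit. (h) would limit (g) — the registered capacity is 780 units, meeting the 740 units threshold — but (i) sets (h) aside: (i) applies — discharge temperature exceeds 35 °C. (j) is engaged (a current Tier 6 Approval is held), but yields to (k): (k) operates against (j): a current Class B Declaration is held. (l) does not operate here (the print shop is more than 200 m from any designated waterway), so (k) stands. So (b) applies.
Exception (c) does not apply: discharge occurs on five days per week.
Exception (d) is satisfied on its face — the facility's floor area is 2,500 m², below the 2,750 m² limit; average daily discharge volume is 1130 litres, less than the 1160 litres limit; a current Tier 3 Clearance is held. Turning to paragraphs (m)–(n): (m) operates — a current Class 6 Waiver is held. (n), which would lift (m), is not engaged — the compliance score is 28 points, short of 29 points. Exception (d) does not apply.

No — exception (b) applies; Esme's print shop is not required to obtain a discharge permit.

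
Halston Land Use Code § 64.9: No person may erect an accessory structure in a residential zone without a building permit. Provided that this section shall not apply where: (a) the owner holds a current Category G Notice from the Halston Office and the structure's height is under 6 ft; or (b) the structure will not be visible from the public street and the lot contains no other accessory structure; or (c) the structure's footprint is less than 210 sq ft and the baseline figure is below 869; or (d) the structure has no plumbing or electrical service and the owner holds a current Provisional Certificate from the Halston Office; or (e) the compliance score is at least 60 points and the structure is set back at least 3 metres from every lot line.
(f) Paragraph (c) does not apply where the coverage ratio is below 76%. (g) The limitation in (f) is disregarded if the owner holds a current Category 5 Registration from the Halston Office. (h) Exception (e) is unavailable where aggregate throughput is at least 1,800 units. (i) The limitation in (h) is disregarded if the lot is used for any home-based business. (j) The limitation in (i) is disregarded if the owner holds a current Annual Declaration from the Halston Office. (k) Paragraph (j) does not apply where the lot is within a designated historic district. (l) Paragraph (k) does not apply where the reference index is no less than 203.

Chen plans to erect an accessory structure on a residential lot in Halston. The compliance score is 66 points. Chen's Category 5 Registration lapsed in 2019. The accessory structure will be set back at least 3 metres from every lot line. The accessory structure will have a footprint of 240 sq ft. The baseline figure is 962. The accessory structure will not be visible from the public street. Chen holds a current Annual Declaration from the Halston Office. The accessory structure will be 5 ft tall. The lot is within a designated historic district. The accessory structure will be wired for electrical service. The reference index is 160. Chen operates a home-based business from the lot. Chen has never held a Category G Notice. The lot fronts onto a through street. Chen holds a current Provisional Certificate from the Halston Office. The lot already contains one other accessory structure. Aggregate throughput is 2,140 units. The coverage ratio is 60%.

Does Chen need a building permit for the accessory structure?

Exception (a) does not apply: the Category G Notice is not current.
Exception (b) requires that the lot contains no other accessory structure; but the lot already has another accessory structure, so (b) is unavailable.
Exception (c) fails — the structure's footprint is 240 sq ft, not less than 210 sq ft.
Exception (d) requires that the structure has no plumbing or electrical service; but electrical service is planned, so (d) is unavailable.
Exception (e): the compliance score is 66 points, meeting the 60 points threshold; the setback is at least 3 m on every side — every condition holds. Under paragraphs (h)–(l): (h) would limit (e) — aggregate throughput is 2,140 units, meeting the 1,800 units threshold — but (i) sets (h) aside: (i) is engaged — a home-based business operates on the lot. (j) operates (a current Annual Declaration is held), but is overridden by (k): (k) is engaged — the lot is in a historic district. (l) is inapplicable (the reference index is 160, short of 203), so (k) stands. (e) remains available.

No — exception (e) applies; Chen does not need a building permit.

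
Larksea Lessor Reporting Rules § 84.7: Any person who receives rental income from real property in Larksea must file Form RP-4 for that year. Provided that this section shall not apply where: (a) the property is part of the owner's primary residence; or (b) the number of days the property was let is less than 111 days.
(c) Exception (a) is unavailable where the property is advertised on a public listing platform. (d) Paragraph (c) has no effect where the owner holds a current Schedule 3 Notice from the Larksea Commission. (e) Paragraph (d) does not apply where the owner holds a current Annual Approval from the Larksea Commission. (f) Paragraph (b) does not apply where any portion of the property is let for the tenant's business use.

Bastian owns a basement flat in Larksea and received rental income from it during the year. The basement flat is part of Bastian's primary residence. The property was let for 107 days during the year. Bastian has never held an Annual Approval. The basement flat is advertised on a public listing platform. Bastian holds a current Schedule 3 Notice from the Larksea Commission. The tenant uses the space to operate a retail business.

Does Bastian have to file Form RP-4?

No — exception (a) applies; Bastian is not required to file Form RP-4.

Exception (a)'s conditions are all satisfied: the basement flat is part of the primary residence. Considering the limiting provisions: (c) would limit (a) — the property is publicly advertised — but (d) sets (c) aside: (d) is engaged — a current Schedule 3 Notice is held. (e), which would lift (d), is not triggered — there is no Annual Approval in force. (a) remains available.
Exception (b)'s conditions are all satisfied: the number of days the property was let is 107 days, less than the 111 days limit. However, paragraph (f) must be considered: (f) applies — the space is let for business use. Exception (b) does not apply.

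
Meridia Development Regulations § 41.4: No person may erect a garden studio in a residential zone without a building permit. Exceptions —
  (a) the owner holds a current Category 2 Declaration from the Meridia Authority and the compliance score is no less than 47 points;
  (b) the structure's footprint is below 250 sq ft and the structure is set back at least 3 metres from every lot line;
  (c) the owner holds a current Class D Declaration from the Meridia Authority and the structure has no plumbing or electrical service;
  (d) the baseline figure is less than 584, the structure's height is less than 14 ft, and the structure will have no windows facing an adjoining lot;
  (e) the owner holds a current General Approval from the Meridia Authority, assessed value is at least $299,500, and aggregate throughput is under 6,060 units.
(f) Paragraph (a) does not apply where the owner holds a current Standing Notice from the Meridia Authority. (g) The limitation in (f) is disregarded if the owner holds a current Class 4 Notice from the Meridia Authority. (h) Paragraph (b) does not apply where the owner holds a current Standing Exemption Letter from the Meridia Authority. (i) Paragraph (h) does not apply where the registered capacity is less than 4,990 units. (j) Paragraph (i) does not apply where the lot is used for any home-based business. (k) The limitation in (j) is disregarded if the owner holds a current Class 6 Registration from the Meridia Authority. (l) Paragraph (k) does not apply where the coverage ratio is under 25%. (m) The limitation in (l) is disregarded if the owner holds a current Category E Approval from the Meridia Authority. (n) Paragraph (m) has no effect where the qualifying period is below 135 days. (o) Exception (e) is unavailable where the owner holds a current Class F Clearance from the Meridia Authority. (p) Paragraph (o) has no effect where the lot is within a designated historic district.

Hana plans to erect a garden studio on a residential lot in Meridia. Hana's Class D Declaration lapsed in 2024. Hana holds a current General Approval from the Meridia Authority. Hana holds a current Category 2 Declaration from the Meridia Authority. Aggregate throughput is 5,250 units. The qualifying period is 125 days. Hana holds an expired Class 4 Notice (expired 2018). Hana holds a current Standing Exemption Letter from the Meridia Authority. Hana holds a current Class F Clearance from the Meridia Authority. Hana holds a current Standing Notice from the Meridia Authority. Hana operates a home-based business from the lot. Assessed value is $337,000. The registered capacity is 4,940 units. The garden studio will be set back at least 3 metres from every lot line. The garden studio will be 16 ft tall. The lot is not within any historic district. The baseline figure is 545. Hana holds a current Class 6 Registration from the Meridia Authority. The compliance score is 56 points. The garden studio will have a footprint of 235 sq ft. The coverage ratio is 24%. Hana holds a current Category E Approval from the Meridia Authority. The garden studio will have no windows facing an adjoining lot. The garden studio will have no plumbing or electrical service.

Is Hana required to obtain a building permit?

Exception (a) is satisfied on its face — a current Category 2 Declaration is held; the compliance score is 56 points, meeting the 47 points threshold. Turning to paragraphs (f)–(g): (f) operates against (a): a current Standing Notice is held. (g) does not operate here (there is no Class 4 Notice in force), so (f) stands. Exception (a) does not apply.
Exception (b)'s conditions are all satisfied: the structure's footprint is 235 sq ft, below the 250 sq ft limit; the setback is at least 3 m on every side. But: (h) operates against (b): a current Standing Exemption Letter is held. (i) would limit (h) — the registered capacity is 4,940 units, less than the 4,990 units limit — but (j) sets (i) aside: (j) applies — a home-based business operates on the lot. (k) would limit (j) — a current Class 6 Registration is held — but (l) sets (k) aside: (l) is engaged — the coverage ratio is 24%, under the 25% limit. (m) is engaged (a current Category E Approval is held), but yields to (n): (n) operates against (m): the qualifying period is 125 days, below the 135 days limit. So (b) is unavailable.
Exception (c) does not apply: there is no Class D Declaration in force.
Exception (d) does not apply: the structure's height is 16 ft, not less than 14 ft.
Exception (e) is satisfied on its face — a current General Approval is held; assessed value is $337,000, meeting the $299,500 threshold; aggregate throughput is 5,250 units, under the 6,060 units limit. But: (o) operates against (e): a current Class F Clearance is held. (p) is inapplicable (the lot is not in a historic district), so (o) stands. Exception (e) does not apply.
No exception applies. The general rule governs.

Yes — Hana must obtain a building permit.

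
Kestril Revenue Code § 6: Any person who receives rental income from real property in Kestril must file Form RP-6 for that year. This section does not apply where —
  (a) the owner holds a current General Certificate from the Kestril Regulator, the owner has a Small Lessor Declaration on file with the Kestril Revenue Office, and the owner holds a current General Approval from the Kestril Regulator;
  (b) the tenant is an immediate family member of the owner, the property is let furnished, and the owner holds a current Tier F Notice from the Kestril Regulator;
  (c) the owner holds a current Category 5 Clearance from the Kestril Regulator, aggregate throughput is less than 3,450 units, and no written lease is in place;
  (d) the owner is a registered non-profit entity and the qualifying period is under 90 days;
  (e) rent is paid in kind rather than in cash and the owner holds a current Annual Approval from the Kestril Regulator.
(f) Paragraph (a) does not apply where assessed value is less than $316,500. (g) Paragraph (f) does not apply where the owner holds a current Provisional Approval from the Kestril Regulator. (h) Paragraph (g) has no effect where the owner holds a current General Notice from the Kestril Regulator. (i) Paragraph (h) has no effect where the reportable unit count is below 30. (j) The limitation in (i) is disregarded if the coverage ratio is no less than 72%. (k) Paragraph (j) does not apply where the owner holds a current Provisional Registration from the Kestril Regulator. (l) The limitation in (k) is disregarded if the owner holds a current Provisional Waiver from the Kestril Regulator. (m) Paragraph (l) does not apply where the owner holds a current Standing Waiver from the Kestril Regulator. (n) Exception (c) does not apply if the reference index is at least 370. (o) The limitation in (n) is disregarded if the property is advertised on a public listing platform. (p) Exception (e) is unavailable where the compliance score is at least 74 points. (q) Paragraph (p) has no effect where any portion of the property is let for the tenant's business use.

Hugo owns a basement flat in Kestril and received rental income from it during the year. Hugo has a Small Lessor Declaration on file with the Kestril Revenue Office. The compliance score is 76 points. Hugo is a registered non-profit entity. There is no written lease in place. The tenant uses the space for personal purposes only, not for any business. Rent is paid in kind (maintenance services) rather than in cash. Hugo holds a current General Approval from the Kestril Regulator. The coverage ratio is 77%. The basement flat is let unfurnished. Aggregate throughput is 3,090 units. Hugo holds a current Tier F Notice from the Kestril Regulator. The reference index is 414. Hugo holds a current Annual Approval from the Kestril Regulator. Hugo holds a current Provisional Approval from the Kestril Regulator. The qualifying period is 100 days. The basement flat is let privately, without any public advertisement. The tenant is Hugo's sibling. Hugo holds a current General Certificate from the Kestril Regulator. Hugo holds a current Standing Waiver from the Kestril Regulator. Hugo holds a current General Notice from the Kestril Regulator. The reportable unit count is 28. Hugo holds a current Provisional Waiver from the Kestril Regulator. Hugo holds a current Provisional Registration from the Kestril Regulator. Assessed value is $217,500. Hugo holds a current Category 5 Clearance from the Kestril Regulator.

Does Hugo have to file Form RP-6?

No — exception (a) applies; Hugo is not required to file Form RP-6.

Exception (a) is satisfied on its face — a current General Certificate is held; a Small Lessor Declaration is on file; a current General Approval is held. Considering the limiting provisions: (f) would limit (a) — assessed value is $217,500, less than the $316,500 limit — but (g) sets (f) aside: (g) is triggered — a current Provisional Approval is held. (h) would limit (g) — a current General Notice is held — but (i) sets (h) aside: (i) operates against (h): the reportable unit count is 28, below the 30 limit. (j) is triggered (the coverage ratio is 77%, meeting the 72% threshold), but is overridden by (k): (k) operates against (j): a current Provisional Registration is held. (l) would limit (k) — a current Provisional Waiver is held — but (m) sets (l) aside: (m) applies — a current Standing Waiver is held. So (a) applies.
Exception (b) requires that the property is let furnished; but the property is let unfurnished, so (b) is unavailable.
Exception (c)'s conditions are all satisfied: a current Category 5 Clearance is held; aggregate throughput is 3,090 units, less than the 3,450 units limit; there is no written lease. But: (n) operates against (c): the reference index is 414, meeting the 370 threshold. (o), which would lift (n), is inapplicable — the property is let privately without advertisement. (c) is therefore removed.
Exception (d) fails — the qualifying period is 100 days, not under 90 days.
All of (e)'s requirements are met (rent is paid in kind; a current Annual Approval is held). But: (p) operates — the compliance score is 76 points, meeting the 74 points threshold. (q) is inapplicable (the space is used for personal purposes only), so (p) stands. So (e) is unavailable.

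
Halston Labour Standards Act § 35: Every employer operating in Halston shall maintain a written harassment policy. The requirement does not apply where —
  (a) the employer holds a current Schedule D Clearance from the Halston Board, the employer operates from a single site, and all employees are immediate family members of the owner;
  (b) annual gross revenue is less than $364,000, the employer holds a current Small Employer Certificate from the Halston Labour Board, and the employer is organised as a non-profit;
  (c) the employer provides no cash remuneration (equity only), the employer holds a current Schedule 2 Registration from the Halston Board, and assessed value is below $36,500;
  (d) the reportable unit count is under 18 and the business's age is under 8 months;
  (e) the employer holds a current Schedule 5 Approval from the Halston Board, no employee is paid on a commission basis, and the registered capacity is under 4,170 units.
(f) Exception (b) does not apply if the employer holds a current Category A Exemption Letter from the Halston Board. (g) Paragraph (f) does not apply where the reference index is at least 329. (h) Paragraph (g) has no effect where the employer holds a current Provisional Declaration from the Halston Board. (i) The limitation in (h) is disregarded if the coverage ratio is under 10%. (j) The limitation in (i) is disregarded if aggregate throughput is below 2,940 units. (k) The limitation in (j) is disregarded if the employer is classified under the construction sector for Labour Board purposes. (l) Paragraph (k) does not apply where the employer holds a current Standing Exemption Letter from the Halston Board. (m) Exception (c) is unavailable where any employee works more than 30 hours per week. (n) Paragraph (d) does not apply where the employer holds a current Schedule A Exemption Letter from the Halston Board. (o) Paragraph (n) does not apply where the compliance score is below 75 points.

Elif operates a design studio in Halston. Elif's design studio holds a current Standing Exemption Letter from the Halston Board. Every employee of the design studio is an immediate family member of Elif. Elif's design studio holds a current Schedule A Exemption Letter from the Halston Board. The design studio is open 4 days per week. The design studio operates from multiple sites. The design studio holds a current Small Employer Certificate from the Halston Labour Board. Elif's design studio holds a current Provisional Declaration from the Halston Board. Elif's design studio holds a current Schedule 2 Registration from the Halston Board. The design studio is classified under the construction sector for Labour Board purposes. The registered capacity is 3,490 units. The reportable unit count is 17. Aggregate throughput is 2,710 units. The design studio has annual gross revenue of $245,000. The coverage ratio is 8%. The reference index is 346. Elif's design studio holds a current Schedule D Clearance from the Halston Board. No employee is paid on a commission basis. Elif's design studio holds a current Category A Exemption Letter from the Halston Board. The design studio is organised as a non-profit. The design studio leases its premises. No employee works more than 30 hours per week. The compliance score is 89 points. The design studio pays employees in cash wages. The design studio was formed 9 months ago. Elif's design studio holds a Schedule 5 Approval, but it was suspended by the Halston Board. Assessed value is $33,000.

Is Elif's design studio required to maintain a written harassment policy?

Exception (a) does not apply: the employer operates from multiple sites.
All of (b)'s requirements are met (annual gross revenue is $245,000, less than the $364,000 limit; a current Small Employer Certificate is held; the employer is a non-profit). Turning to paragraphs (f)–(l): (f) operates against (b): a current Category A Exemption Letter is held. (g) operates (the reference index is 346, meeting the 329 threshold), but is displaced by (h): (h) is triggered — a current Provisional Declaration is held. (i) is triggered (the coverage ratio is 8%, under the 10% limit), but is set aside by (j): (j) is engaged — aggregate throughput is 2,710 units, below the 2,940 units limit. (k) would limit (j) — the design studio is classified under the construction sector — but (l) sets (k) aside: (l) operates — a current Standing Exemption Letter is held. Exception (b) does not apply.
Exception (c) fails — employees are paid cash wages.
Exception (d) fails — the business's age is 9 months, not under 8 months.
Exception (e) requires that the employer holds a current Schedule 5 Approval from the Halston Board; but there is no Schedule 5 Approval in force, so (e) is unavailable.
No exception is made out. Elif's design studio falls within the general rule.

Yes — Elif's design studio must maintain a written harassment policy.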